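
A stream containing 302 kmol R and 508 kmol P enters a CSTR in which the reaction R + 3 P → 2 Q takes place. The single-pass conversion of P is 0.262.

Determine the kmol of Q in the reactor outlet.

88.7 kmol

P reacted = 0.262 × 508 = 133.1 kmol; ν_P = −3, so ξ = 133.1/3 = 44.37 kmol.
Outlet amounts (n = n₀ + ν ξ):
  R: 302 − 1(44.37) = 257.6
  P: 508 − 3(44.37) = 374.9
  Q: 0 + 2(44.37) = 88.73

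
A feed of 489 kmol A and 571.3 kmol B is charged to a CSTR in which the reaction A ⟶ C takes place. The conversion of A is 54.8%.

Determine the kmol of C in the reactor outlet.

A reacted = 0.548 × 489 = 268 kmol; ν_A = −1, so ξ = 268/1 = 268 kmol.
Outlet amounts (n = n₀ + ν ξ):
  A: 489 − 1(268) = 221
  C: 0 + 1(268) = 268
  B: 571.3 (inert)

268 kmol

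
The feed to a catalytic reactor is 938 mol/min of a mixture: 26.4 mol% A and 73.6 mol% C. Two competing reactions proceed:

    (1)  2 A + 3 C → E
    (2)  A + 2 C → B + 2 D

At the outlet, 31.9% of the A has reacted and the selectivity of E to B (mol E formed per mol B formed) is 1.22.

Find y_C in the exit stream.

0.678

Conversion of A: A consumed = 0.319 × 247.6 = 78.99 mol/min = 2ξ₁ + 1ξ₂.
Selectivity: 1ξ₁ / (1ξ₂) = 1.22 → ξ₁ = 1.22 ξ₂.
Substitute: (2·1.22 + 1) ξ₂ = 78.99 → ξ₂ = 22.96 mol/min, ξ₁ = 28.02 mol/min.
Outlet amounts (n = n₀ + Σ ν·ξ):
  A: 247.6 − 2(28.02) − 1(22.96) = 168.6
  C: 690.4 − 3(28.02) − 2(22.96) = 560.4
  E: 0 + 1(28.02) = 28.02
  B: 0 + 1(22.96) = 22.96
  D: 0 + 2(22.96) = 45.93
Total out = 825.9 mol/min; y_C = 560.4 / 825.9 = 0.6785.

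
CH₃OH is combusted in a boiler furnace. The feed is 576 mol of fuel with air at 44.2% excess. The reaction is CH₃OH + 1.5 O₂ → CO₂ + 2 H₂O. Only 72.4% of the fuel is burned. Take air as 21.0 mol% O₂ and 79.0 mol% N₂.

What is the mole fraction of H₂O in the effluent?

0.124

Stoichiometric O₂ = 1.5 × 576 = 864 mol; O₂ fed = 864 × 1.442 = 1246 mol.
N₂ fed = 1246 × 79/21 = 4687 mol.
Fuel reacted = 0.724 × 576 → ξ = 417 mol.
Outlet (n = n₀ + ν ξ):
  CH₃OH: 576 − 1(417) = 159
  O₂: 1246 − 1.5(417) = 620.4
  N₂: 4687 (inert)
  CO₂: 0 + 1(417) = 417
  H₂O: 0 + 2(417) = 834
Total out = 6717 mol; y_H₂O = 834 / 6717 = 0.1242.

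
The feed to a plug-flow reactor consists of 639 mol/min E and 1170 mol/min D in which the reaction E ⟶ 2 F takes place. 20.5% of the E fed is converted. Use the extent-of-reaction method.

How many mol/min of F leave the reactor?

E reacted = 0.205 × 639 = 131 mol/min; ν_E = −1, so ξ = 131/1 = 131 mol/min.
Outlet amounts (n = n₀ + ν ξ):
  E: 639 − 1(131) = 508
  F: 0 + 2(131) = 262
  D: 1170 (inert)

262 mol/min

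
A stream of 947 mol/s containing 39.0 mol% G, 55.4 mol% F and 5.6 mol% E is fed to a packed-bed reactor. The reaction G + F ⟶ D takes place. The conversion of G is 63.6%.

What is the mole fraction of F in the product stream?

0.407

G reacted = 0.636 × 369.3 = 234.9 mol/s; ν_G = −1, so ξ = 234.9/1 = 234.9 mol/s.
Outlet amounts (n = n₀ + ν ξ):
  G: 369.3 − 1(234.9) = 134.4
  F: 524.6 − 1(234.9) = 289.7
  D: 0 + 1(234.9) = 234.9
  E: 53.03 (inert)
Total out = 712.1 mol/s; y_F = 289.7 / 712.1 = 0.4069.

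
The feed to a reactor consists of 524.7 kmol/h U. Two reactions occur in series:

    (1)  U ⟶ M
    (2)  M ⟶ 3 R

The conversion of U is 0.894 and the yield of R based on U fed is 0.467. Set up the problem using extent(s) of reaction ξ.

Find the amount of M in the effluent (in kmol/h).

387 kmol/h

Conversion of U: U consumed = 1ξ₁ = 0.894 × 524.7 → ξ₁ = 469.1 kmol/h.
Yield of R: 3ξ₂ / 524.7 = 0.467 → ξ₂ = 81.68 kmol/h.
Outlet amounts (n = n₀ + Σ ν·ξ):
  U: 524.7 − 1(469.1) = 55.62
  M: 0 + 1(469.1) − 1(81.68) = 387.4
  R: 0 + 3(81.68) = 245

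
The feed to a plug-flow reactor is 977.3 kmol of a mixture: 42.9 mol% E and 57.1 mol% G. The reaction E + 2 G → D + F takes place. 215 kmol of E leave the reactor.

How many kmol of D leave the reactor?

For E: n = n₀ − 1ξ → 215 = 419.3 − 1ξ, giving ξ = 204.3 kmol.
Outlet amounts (n = n₀ + ν ξ):
  E: 419.3 − 1(204.3) = 215
  G: 558 − 2(204.3) = 149.5
  D: 0 + 1(204.3) = 204.3
  F: 0 + 1(204.3) = 204.3

204 kmol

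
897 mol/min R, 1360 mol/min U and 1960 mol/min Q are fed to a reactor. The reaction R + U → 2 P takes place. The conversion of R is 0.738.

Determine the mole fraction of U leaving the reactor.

0.166

R reacted = 0.738 × 897 = 662 mol/min; ν_R = −1, so ξ = 662/1 = 662 mol/min.
Outlet amounts (n = n₀ + ν ξ):
  R: 897 − 1(662) = 235
  U: 1360 − 1(662) = 698
  P: 0 + 2(662) = 1324
  Q: 1960 (inert)
Total out = 4217 mol/min; y_U = 698 / 4217 = 0.1655.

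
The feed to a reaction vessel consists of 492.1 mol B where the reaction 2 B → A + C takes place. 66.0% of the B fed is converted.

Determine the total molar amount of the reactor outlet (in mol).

B reacted = 0.66 × 492.1 = 324.8 mol; ν_B = −2, so ξ = 324.8/2 = 162.4 mol.
Outlet amounts (n = n₀ + ν ξ):
  B: 492.1 − 2(162.4) = 167.3
  A: 0 + 1(162.4) = 162.4
  C: 0 + 1(162.4) = 162.4
Total out = 167.3 + 162.4 + 162.4 = 492.1 mol.

492 mol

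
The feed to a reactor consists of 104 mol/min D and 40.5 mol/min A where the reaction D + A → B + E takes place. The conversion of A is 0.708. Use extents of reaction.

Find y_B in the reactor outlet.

A reacted = 0.708 × 40.5 = 28.67 mol/min; ν_A = −1, so ξ = 28.67/1 = 28.67 mol/min.
Outlet amounts (n = n₀ + ν ξ):
  D: 104 − 1(28.67) = 75.33
  A: 40.5 − 1(28.67) = 11.83
  B: 0 + 1(28.67) = 28.67
  E: 0 + 1(28.67) = 28.67
Total out = 144.5 mol/min; y_B = 28.67 / 144.5 = 0.1984.

0.198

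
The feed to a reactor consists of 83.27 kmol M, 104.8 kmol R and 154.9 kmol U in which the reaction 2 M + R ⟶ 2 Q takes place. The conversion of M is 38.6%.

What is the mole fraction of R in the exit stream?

M reacted = 0.386 × 83.27 = 32.14 kmol; ν_M = −2, so ξ = 32.14/2 = 16.07 kmol.
Outlet amounts (n = n₀ + ν ξ):
  M: 83.27 − 2(16.07) = 51.13
  R: 104.8 − 1(16.07) = 88.73
  Q: 0 + 2(16.07) = 32.14
  U: 154.9 (inert)
Total out = 326.9 kmol; y_R = 88.73 / 326.9 = 0.2714.

0.271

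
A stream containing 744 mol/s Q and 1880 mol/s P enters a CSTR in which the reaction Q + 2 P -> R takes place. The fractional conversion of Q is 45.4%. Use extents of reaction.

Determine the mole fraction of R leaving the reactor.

Q reacted = 0.454 × 744 = 337.8 mol/s; ν_Q = −1, so ξ = 337.8/1 = 337.8 mol/s.
Outlet amounts (n = n₀ + ν ξ):
  Q: 744 − 1(337.8) = 406.2
  P: 1880 − 2(337.8) = 1204
  R: 0 + 1(337.8) = 337.8
Total out = 1948 mol/s; y_R = 337.8 / 1948 = 0.1734.

0.173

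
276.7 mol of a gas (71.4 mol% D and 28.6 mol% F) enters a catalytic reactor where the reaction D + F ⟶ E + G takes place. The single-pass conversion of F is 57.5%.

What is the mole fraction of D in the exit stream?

0.55

F reacted = 0.575 × 79.14 = 45.5 mol; ν_F = −1, so ξ = 45.5/1 = 45.5 mol.
Outlet amounts (n = n₀ + ν ξ):
  D: 197.6 − 1(45.5) = 152.1
  F: 79.14 − 1(45.5) = 33.63
  E: 0 + 1(45.5) = 45.5
  G: 0 + 1(45.5) = 45.5
Total out = 276.7 mol; y_D = 152.1 / 276.7 = 0.5495.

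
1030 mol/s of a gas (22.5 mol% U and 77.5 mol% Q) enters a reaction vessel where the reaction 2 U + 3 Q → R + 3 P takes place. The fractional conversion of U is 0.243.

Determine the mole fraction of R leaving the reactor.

0.0281

U reacted = 0.243 × 231.8 = 56.32 mol/s; ν_U = −2, so ξ = 56.32/2 = 28.16 mol/s.
Outlet amounts (n = n₀ + ν ξ):
  U: 231.8 − 2(28.16) = 175.4
  Q: 798.2 − 3(28.16) = 713.8
  R: 0 + 1(28.16) = 28.16
  P: 0 + 3(28.16) = 84.47
Total out = 1002 mol/s; y_R = 28.16 / 1002 = 0.02811.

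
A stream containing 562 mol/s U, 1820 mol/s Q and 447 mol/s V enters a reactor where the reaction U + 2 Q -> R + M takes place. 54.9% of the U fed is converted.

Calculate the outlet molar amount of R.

309 mol/s

U reacted = 0.549 × 562 = 308.5 mol/s; ν_U = −1, so ξ = 308.5/1 = 308.5 mol/s.
Outlet amounts (n = n₀ + ν ξ):
  U: 562 − 1(308.5) = 253.5
  Q: 1820 − 2(308.5) = 1203
  R: 0 + 1(308.5) = 308.5
  M: 0 + 1(308.5) = 308.5
  V: 447 (inert)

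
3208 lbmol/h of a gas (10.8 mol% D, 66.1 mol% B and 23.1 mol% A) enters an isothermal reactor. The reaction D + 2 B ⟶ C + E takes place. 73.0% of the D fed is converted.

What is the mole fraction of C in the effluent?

D reacted = 0.73 × 346.5 = 252.9 lbmol/h; ν_D = −1, so ξ = 252.9/1 = 252.9 lbmol/h.
Outlet amounts (n = n₀ + ν ξ):
  D: 346.5 − 1(252.9) = 93.55
  B: 2120 − 2(252.9) = 1615
  C: 0 + 1(252.9) = 252.9
  E: 0 + 1(252.9) = 252.9
  A: 741 (inert)
Total out = 2955 lbmol/h; y_C = 252.9 / 2955 = 0.08559.

0.0856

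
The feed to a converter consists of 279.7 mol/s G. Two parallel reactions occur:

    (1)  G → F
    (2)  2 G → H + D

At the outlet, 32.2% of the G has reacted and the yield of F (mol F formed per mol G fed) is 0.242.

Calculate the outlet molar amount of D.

Yield of F: 1ξ₁ / 279.7 = 0.242 → ξ₁ = 67.69 mol/s.
Conversion of G: 1ξ₁ + 2ξ₂ = 0.322 × 279.7 = 90.06 → ξ₂ = 11.19 mol/s.
Outlet amounts (n = n₀ + Σ ν·ξ):
  G: 279.7 − 1(67.69) − 2(11.19) = 189.6
  F: 0 + 1(67.69) = 67.69
  H: 0 + 1(11.19) = 11.19
  D: 0 + 1(11.19) = 11.19

11.2 mol/s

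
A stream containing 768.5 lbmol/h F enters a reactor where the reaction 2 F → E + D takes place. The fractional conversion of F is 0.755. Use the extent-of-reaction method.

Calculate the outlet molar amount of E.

F reacted = 0.755 × 768.5 = 580.2 lbmol/h; ν_F = −2, so ξ = 580.2/2 = 290.1 lbmol/h.
Outlet amounts (n = n₀ + ν ξ):
  F: 768.5 − 2(290.1) = 188.3
  E: 0 + 1(290.1) = 290.1
  D: 0 + 1(290.1) = 290.1

290 lbmol/h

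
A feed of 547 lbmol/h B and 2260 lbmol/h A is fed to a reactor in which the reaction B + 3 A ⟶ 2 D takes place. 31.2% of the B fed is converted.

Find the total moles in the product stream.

B reacted = 0.312 × 547 = 170.7 lbmol/h; ν_B = −1, so ξ = 170.7/1 = 170.7 lbmol/h.
Outlet amounts (n = n₀ + ν ξ):
  B: 547 − 1(170.7) = 376.3
  A: 2260 − 3(170.7) = 1748
  D: 0 + 2(170.7) = 341.3
Total out = 376.3 + 1748 + 341.3 = 2466 lbmol/h.

2470 lbmol/h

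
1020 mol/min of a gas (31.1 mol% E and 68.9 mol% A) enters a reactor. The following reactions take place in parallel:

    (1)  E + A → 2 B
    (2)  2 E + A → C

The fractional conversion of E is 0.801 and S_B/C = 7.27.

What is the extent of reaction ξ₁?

Conversion of E: E consumed = 0.801 × 317.2 = 254.1 mol/min = 1ξ₁ + 2ξ₂.
Selectivity: 2ξ₁ / (1ξ₂) = 7.27 → ξ₁ = 3.635 ξ₂.
Substitute: (1·3.635 + 2) ξ₂ = 254.1 → ξ₂ = 45.09 mol/min, ξ₁ = 163.9 mol/min.
Outlet amounts (n = n₀ + Σ ν·ξ):
  E: 317.2 − 1(163.9) − 2(45.09) = 63.13
  A: 702.8 − 1(163.9) − 1(45.09) = 493.8
  B: 0 + 2(163.9) = 327.8
  C: 0 + 1(45.09) = 45.09

ξ₁ = 164 mol/min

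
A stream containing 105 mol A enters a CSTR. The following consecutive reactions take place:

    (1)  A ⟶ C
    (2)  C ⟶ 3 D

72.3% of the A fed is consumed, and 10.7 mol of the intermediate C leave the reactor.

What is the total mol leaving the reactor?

Conversion of A: A consumed = 1ξ₁ = 0.723 × 105 → ξ₁ = 75.91 mol.
C balance: n_C = 0 + 1ξ₁ − 1ξ₂ = 10.7 → ξ₂ = (1·75.91 − 10.7)/1 = 65.21 mol.
Outlet amounts (n = n₀ + Σ ν·ξ):
  A: 105 − 1(75.91) = 29.09
  C: 0 + 1(75.91) − 1(65.21) = 10.7
  D: 0 + 3(65.21) = 195.6
Total out = 29.09 + 10.7 + 195.6 = 235.4 mol.

235 mol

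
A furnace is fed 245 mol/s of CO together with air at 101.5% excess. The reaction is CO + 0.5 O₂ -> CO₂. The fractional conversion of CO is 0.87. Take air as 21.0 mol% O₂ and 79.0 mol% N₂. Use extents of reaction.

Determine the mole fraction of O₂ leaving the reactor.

0.107

Stoichiometric O₂ = 0.5 × 245 = 122.5 mol/s; O₂ fed = 122.5 × 2.015 = 246.8 mol/s.
N₂ fed = 246.8 × 79/21 = 928.6 mol/s.
Fuel reacted = 0.87 × 245 → ξ = 213.2 mol/s.
Outlet (n = n₀ + ν ξ):
  CO: 245 − 1(213.2) = 31.85
  O₂: 246.8 − 0.5(213.2) = 140.3
  N₂: 928.6 (inert)
  CO₂: 0 + 1(213.2) = 213.2
Total out = 1314 mol/s; y_O₂ = 140.3 / 1314 = 0.1068.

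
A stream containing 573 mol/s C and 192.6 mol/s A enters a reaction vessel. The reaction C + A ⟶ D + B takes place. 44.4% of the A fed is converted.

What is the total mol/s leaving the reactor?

A reacted = 0.444 × 192.6 = 85.51 mol/s; ν_A = −1, so ξ = 85.51/1 = 85.51 mol/s.
Outlet amounts (n = n₀ + ν ξ):
  C: 573 − 1(85.51) = 487.5
  A: 192.6 − 1(85.51) = 107.1
  D: 0 + 1(85.51) = 85.51
  B: 0 + 1(85.51) = 85.51
Total out = 487.5 + 107.1 + 85.51 + 85.51 = 765.6 mol/s.

766 mol/s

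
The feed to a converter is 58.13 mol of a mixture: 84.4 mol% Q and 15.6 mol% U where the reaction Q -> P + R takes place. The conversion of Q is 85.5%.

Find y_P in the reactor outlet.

0.419

Q reacted = 0.855 × 49.06 = 41.95 mol; ν_Q = −1, so ξ = 41.95/1 = 41.95 mol.
Outlet amounts (n = n₀ + ν ξ):
  Q: 49.06 − 1(41.95) = 7.114
  P: 0 + 1(41.95) = 41.95
  R: 0 + 1(41.95) = 41.95
  U: 9.068 (inert)
Total out = 100.1 mol; y_P = 41.95 / 100.1 = 0.4192.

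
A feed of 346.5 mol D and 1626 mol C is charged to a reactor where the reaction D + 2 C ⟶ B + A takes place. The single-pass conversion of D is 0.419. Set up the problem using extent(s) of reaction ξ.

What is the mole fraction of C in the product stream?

0.731

D reacted = 0.419 × 346.5 = 145.2 mol; ν_D = −1, so ξ = 145.2/1 = 145.2 mol.
Outlet amounts (n = n₀ + ν ξ):
  D: 346.5 − 1(145.2) = 201.3
  C: 1626 − 2(145.2) = 1336
  B: 0 + 1(145.2) = 145.2
  A: 0 + 1(145.2) = 145.2
Total out = 1827 mol; y_C = 1336 / 1827 = 0.7309.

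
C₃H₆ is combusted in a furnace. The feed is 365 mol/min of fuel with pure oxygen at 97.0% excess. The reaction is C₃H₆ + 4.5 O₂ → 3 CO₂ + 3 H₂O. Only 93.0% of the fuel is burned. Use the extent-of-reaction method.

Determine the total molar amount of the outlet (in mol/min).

Stoichiometric O₂ = 4.5 × 365 = 1642 mol/min; O₂ fed = 1642 × 1.970 = 3236 mol/min.
Fuel reacted = 0.93 × 365 → ξ = 339.5 mol/min.
Outlet (n = n₀ + ν ξ):
  C₃H₆: 365 − 1(339.5) = 25.55
  O₂: 3236 − 4.5(339.5) = 1708
  CO₂: 0 + 3(339.5) = 1018
  H₂O: 0 + 3(339.5) = 1018
Total out = 25.55 + 1708 + 1018 + 1018 = 3770 mol/min.

3770 mol/min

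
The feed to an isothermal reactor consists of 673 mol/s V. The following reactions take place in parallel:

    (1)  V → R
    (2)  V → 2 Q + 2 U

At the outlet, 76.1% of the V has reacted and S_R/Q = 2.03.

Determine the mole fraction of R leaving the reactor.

0.421

Conversion of V: V consumed = 0.761 × 673 = 512.2 mol/s = 1ξ₁ + 1ξ₂.
Selectivity: 1ξ₁ / (2ξ₂) = 2.03 → ξ₁ = 4.06 ξ₂.
Substitute: (1·4.06 + 1) ξ₂ = 512.2 → ξ₂ = 101.2 mol/s, ξ₁ = 410.9 mol/s.
Outlet amounts (n = n₀ + Σ ν·ξ):
  V: 673 − 1(410.9) − 1(101.2) = 160.8
  R: 0 + 1(410.9) = 410.9
  Q: 0 + 2(101.2) = 202.4
  U: 0 + 2(101.2) = 202.4
Total out = 976.6 mol/s; y_R = 410.9 / 976.6 = 0.4208.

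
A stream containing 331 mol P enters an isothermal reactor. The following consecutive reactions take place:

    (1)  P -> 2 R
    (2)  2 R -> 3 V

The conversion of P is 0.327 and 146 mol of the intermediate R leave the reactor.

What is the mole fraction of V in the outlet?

0.223

Conversion of P: P consumed = 1ξ₁ = 0.327 × 331 → ξ₁ = 108.2 mol.
R balance: n_R = 0 + 2ξ₁ − 2ξ₂ = 146 → ξ₂ = (2·108.2 − 146)/2 = 35.24 mol.
Outlet amounts (n = n₀ + Σ ν·ξ):
  P: 331 − 1(108.2) = 222.8
  R: 0 + 2(108.2) − 2(35.24) = 146
  V: 0 + 3(35.24) = 105.7
Total out = 474.5 mol; y_V = 105.7 / 474.5 = 0.2228.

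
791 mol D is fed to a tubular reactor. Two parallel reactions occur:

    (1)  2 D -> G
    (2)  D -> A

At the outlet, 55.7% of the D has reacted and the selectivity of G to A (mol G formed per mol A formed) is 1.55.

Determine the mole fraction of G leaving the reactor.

0.267

Conversion of D: D consumed = 0.557 × 791 = 440.6 mol = 2ξ₁ + 1ξ₂.
Selectivity: 1ξ₁ / (1ξ₂) = 1.55 → ξ₁ = 1.55 ξ₂.
Substitute: (2·1.55 + 1) ξ₂ = 440.6 → ξ₂ = 107.5 mol, ξ₁ = 166.6 mol.
Outlet amounts (n = n₀ + Σ ν·ξ):
  D: 791 − 2(166.6) − 1(107.5) = 350.4
  G: 0 + 1(166.6) = 166.6
  A: 0 + 1(107.5) = 107.5
Total out = 624.4 mol; y_G = 166.6 / 624.4 = 0.2667.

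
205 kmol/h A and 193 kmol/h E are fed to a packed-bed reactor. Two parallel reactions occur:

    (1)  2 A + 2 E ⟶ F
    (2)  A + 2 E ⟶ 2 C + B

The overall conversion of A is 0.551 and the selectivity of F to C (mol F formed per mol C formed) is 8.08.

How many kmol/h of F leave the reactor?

54.8 kmol/h

Conversion of A: A consumed = 0.551 × 205 = 113 kmol/h = 2ξ₁ + 1ξ₂.
Selectivity: 1ξ₁ / (2ξ₂) = 8.08 → ξ₁ = 16.16 ξ₂.
Substitute: (2·16.16 + 1) ξ₂ = 113 → ξ₂ = 3.39 kmol/h, ξ₁ = 54.78 kmol/h.
Outlet amounts (n = n₀ + Σ ν·ξ):
  A: 205 − 2(54.78) − 1(3.39) = 92.04
  E: 193 − 2(54.78) − 2(3.39) = 76.65
  F: 0 + 1(54.78) = 54.78
  C: 0 + 2(3.39) = 6.78
  B: 0 + 1(3.39) = 3.39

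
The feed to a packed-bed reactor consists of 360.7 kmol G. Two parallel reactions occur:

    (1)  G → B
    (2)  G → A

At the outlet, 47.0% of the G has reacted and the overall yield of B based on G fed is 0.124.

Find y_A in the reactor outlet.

0.346

Yield of B: 1ξ₁ / 360.7 = 0.124 → ξ₁ = 44.73 kmol.
Conversion of G: 1ξ₁ + 1ξ₂ = 0.47 × 360.7 = 169.5 → ξ₂ = 124.8 kmol.
Outlet amounts (n = n₀ + Σ ν·ξ):
  G: 360.7 − 1(44.73) − 1(124.8) = 191.2
  B: 0 + 1(44.73) = 44.73
  A: 0 + 1(124.8) = 124.8
Total out = 360.7 kmol; y_A = 124.8 / 360.7 = 0.346.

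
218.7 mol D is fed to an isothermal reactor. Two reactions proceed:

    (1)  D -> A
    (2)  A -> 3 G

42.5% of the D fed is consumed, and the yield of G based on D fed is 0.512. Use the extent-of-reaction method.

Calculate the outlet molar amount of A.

Conversion of D: D consumed = 1ξ₁ = 0.425 × 218.7 → ξ₁ = 92.95 mol.
Yield of G: 3ξ₂ / 218.7 = 0.512 → ξ₂ = 37.32 mol.
Outlet amounts (n = n₀ + Σ ν·ξ):
  D: 218.7 − 1(92.95) = 125.8
  A: 0 + 1(92.95) − 1(37.32) = 55.62
  G: 0 + 3(37.32) = 112

55.6 mol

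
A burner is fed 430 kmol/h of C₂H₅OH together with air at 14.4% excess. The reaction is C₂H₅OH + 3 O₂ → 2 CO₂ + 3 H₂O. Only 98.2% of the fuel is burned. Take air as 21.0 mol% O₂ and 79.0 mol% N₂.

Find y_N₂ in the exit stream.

0.705

Stoichiometric O₂ = 3 × 430 = 1290 kmol/h; O₂ fed = 1290 × 1.144 = 1476 kmol/h.
N₂ fed = 1476 × 79/21 = 5552 kmol/h.
Fuel reacted = 0.982 × 430 → ξ = 422.3 kmol/h.
Outlet (n = n₀ + ν ξ):
  C₂H₅OH: 430 − 1(422.3) = 7.74
  O₂: 1476 − 3(422.3) = 209
  N₂: 5552 (inert)
  CO₂: 0 + 2(422.3) = 844.5
  H₂O: 0 + 3(422.3) = 1267
Total out = 7880 kmol/h; y_N₂ = 5552 / 7880 = 0.7046.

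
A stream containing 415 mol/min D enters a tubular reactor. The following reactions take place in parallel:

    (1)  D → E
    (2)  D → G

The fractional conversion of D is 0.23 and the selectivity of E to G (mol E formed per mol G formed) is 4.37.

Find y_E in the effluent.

Conversion of D: D consumed = 0.23 × 415 = 95.45 mol/min = 1ξ₁ + 1ξ₂.
Selectivity: 1ξ₁ / (1ξ₂) = 4.37 → ξ₁ = 4.37 ξ₂.
Substitute: (1·4.37 + 1) ξ₂ = 95.45 → ξ₂ = 17.77 mol/min, ξ₁ = 77.68 mol/min.
Outlet amounts (n = n₀ + Σ ν·ξ):
  D: 415 − 1(77.68) − 1(17.77) = 319.6
  E: 0 + 1(77.68) = 77.68
  G: 0 + 1(17.77) = 17.77
Total out = 415 mol/min; y_E = 77.68 / 415 = 0.1872.

0.187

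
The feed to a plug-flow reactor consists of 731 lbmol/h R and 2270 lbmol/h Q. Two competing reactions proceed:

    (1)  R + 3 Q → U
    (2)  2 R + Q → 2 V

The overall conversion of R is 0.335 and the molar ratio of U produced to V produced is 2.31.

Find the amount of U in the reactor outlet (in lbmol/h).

171 lbmol/h

Conversion of R: R consumed = 0.335 × 731 = 244.9 lbmol/h = 1ξ₁ + 2ξ₂.
Selectivity: 1ξ₁ / (2ξ₂) = 2.31 → ξ₁ = 4.62 ξ₂.
Substitute: (1·4.62 + 2) ξ₂ = 244.9 → ξ₂ = 36.99 lbmol/h, ξ₁ = 170.9 lbmol/h.
Outlet amounts (n = n₀ + Σ ν·ξ):
  R: 731 − 1(170.9) − 2(36.99) = 486.1
  Q: 2270 − 3(170.9) − 1(36.99) = 1720
  U: 0 + 1(170.9) = 170.9
  V: 0 + 2(36.99) = 73.98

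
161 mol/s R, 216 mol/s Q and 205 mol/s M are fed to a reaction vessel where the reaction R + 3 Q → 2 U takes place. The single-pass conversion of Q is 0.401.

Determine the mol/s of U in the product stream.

Q reacted = 0.401 × 216 = 86.62 mol/s; ν_Q = −3, so ξ = 86.62/3 = 28.87 mol/s.
Outlet amounts (n = n₀ + ν ξ):
  R: 161 − 1(28.87) = 132.1
  Q: 216 − 3(28.87) = 129.4
  U: 0 + 2(28.87) = 57.74
  M: 205 (inert)

57.7 mol/s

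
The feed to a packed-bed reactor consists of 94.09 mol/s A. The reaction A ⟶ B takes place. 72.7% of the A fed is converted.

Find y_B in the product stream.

A reacted = 0.727 × 94.09 = 68.4 mol/s; ν_A = −1, so ξ = 68.4/1 = 68.4 mol/s.
Outlet amounts (n = n₀ + ν ξ):
  A: 94.09 − 1(68.4) = 25.69
  B: 0 + 1(68.4) = 68.4
Total out = 94.09 mol/s; y_B = 68.4 / 94.09 = 0.727.

0.727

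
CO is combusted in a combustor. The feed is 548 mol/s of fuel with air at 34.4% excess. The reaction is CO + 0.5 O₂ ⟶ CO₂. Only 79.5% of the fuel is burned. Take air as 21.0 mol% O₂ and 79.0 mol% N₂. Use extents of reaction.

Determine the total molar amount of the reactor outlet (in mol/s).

2080 mol/s

Stoichiometric O₂ = 0.5 × 548 = 274 mol/s; O₂ fed = 274 × 1.344 = 368.3 mol/s.
N₂ fed = 368.3 × 79/21 = 1385 mol/s.
Fuel reacted = 0.795 × 548 → ξ = 435.7 mol/s.
Outlet (n = n₀ + ν ξ):
  CO: 548 − 1(435.7) = 112.3
  O₂: 368.3 − 0.5(435.7) = 150.4
  N₂: 1385 (inert)
  CO₂: 0 + 1(435.7) = 435.7
Total out = 112.3 + 150.4 + 1385 + 435.7 = 2084 mol/s.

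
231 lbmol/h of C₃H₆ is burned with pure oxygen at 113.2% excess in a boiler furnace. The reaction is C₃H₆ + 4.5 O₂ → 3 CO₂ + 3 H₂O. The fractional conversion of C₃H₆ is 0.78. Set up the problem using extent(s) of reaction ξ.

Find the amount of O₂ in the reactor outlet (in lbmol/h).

Stoichiometric O₂ = 4.5 × 231 = 1040 lbmol/h; O₂ fed = 1040 × 2.132 = 2216 lbmol/h.
Fuel reacted = 0.78 × 231 → ξ = 180.2 lbmol/h.
Outlet (n = n₀ + ν ξ):
  C₃H₆: 231 − 1(180.2) = 50.82
  O₂: 2216 − 4.5(180.2) = 1405
  CO₂: 0 + 3(180.2) = 540.5
  H₂O: 0 + 3(180.2) = 540.5

1410 lbmol/h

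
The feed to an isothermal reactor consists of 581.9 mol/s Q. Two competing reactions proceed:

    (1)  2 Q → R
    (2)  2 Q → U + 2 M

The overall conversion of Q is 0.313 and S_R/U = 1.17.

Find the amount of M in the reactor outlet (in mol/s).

Conversion of Q: Q consumed = 0.313 × 581.9 = 182.1 mol/s = 2ξ₁ + 2ξ₂.
Selectivity: 1ξ₁ / (1ξ₂) = 1.17 → ξ₁ = 1.17 ξ₂.
Substitute: (2·1.17 + 2) ξ₂ = 182.1 → ξ₂ = 41.97 mol/s, ξ₁ = 49.1 mol/s.
Outlet amounts (n = n₀ + Σ ν·ξ):
  Q: 581.9 − 2(49.1) − 2(41.97) = 399.8
  R: 0 + 1(49.1) = 49.1
  U: 0 + 1(41.97) = 41.97
  M: 0 + 2(41.97) = 83.93

83.9 mol/s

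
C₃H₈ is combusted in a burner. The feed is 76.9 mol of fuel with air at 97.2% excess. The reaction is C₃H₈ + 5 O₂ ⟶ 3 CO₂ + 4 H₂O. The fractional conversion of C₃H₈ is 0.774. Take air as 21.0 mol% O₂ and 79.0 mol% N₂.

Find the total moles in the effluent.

3750 mol

Stoichiometric O₂ = 5 × 76.9 = 384.5 mol; O₂ fed = 384.5 × 1.972 = 758.2 mol.
N₂ fed = 758.2 × 79/21 = 2852 mol.
Fuel reacted = 0.774 × 76.9 → ξ = 59.52 mol.
Outlet (n = n₀ + ν ξ):
  C₃H₈: 76.9 − 1(59.52) = 17.38
  O₂: 758.2 − 5(59.52) = 460.6
  N₂: 2852 (inert)
  CO₂: 0 + 3(59.52) = 178.6
  H₂O: 0 + 4(59.52) = 238.1
Total out = 17.38 + 460.6 + 2852 + 178.6 + 238.1 = 3747 mol.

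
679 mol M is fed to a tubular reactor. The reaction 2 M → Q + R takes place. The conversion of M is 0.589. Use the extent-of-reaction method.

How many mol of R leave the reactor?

200 mol

M reacted = 0.589 × 679 = 399.9 mol; ν_M = −2, so ξ = 399.9/2 = 200 mol.
Outlet amounts (n = n₀ + ν ξ):
  M: 679 − 2(200) = 279.1
  Q: 0 + 1(200) = 200
  R: 0 + 1(200) = 200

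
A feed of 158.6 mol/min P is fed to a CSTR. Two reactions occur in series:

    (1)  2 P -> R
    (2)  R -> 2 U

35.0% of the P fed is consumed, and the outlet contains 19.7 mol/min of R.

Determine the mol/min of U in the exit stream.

Conversion of P: P consumed = 2ξ₁ = 0.35 × 158.6 → ξ₁ = 27.75 mol/min.
R balance: n_R = 0 + 1ξ₁ − 1ξ₂ = 19.7 → ξ₂ = (1·27.75 − 19.7)/1 = 8.055 mol/min.
Outlet amounts (n = n₀ + Σ ν·ξ):
  P: 158.6 − 2(27.75) = 103.1
  R: 0 + 1(27.75) − 1(8.055) = 19.7
  U: 0 + 2(8.055) = 16.11

16.1 mol/min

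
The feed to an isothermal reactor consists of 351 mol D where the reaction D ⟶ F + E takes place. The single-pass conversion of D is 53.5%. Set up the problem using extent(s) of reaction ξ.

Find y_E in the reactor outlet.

D reacted = 0.535 × 351 = 187.8 mol; ν_D = −1, so ξ = 187.8/1 = 187.8 mol.
Outlet amounts (n = n₀ + ν ξ):
  D: 351 − 1(187.8) = 163.2
  F: 0 + 1(187.8) = 187.8
  E: 0 + 1(187.8) = 187.8
Total out = 538.8 mol; y_E = 187.8 / 538.8 = 0.3485.

0.349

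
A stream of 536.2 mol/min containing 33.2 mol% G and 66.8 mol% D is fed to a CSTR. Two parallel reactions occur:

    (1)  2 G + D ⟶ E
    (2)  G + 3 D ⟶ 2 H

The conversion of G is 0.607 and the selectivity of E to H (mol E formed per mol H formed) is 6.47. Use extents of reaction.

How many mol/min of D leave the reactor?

294 mol/min

Conversion of G: G consumed = 0.607 × 178 = 108.1 mol/min = 2ξ₁ + 1ξ₂.
Selectivity: 1ξ₁ / (2ξ₂) = 6.47 → ξ₁ = 12.94 ξ₂.
Substitute: (2·12.94 + 1) ξ₂ = 108.1 → ξ₂ = 4.02 mol/min, ξ₁ = 52.02 mol/min.
Outlet amounts (n = n₀ + Σ ν·ξ):
  G: 178 − 2(52.02) − 1(4.02) = 69.96
  D: 358.2 − 1(52.02) − 3(4.02) = 294.1
  E: 0 + 1(52.02) = 52.02
  H: 0 + 2(4.02) = 8.04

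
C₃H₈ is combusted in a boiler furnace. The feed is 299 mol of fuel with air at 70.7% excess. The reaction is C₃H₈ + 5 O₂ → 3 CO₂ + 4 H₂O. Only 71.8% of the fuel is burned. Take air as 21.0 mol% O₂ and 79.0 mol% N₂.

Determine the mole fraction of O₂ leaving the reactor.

Stoichiometric O₂ = 5 × 299 = 1495 mol; O₂ fed = 1495 × 1.707 = 2552 mol.
N₂ fed = 2552 × 79/21 = 9600 mol.
Fuel reacted = 0.718 × 299 → ξ = 214.7 mol.
Outlet (n = n₀ + ν ξ):
  C₃H₈: 299 − 1(214.7) = 84.32
  O₂: 2552 − 5(214.7) = 1479
  N₂: 9600 (inert)
  CO₂: 0 + 3(214.7) = 644
  H₂O: 0 + 4(214.7) = 858.7
Total out = 12670 mol; y_O₂ = 1479 / 12670 = 0.1167.

0.117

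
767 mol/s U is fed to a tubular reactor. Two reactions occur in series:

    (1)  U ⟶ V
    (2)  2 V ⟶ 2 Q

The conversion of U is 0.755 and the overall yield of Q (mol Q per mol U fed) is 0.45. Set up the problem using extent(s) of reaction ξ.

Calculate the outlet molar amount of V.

234 mol/s

Conversion of U: U consumed = 1ξ₁ = 0.755 × 767 → ξ₁ = 579.1 mol/s.
Yield of Q: 2ξ₂ / 767 = 0.45 → ξ₂ = 172.6 mol/s.
Outlet amounts (n = n₀ + Σ ν·ξ):
  U: 767 − 1(579.1) = 187.9
  V: 0 + 1(579.1) − 2(172.6) = 233.9
  Q: 0 + 2(172.6) = 345.2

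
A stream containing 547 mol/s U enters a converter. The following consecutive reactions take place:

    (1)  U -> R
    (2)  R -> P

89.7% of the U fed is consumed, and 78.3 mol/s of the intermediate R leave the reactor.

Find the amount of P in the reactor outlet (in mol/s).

Conversion of U: U consumed = 1ξ₁ = 0.897 × 547 → ξ₁ = 490.7 mol/s.
R balance: n_R = 0 + 1ξ₁ − 1ξ₂ = 78.3 → ξ₂ = (1·490.7 − 78.3)/1 = 412.4 mol/s.
Outlet amounts (n = n₀ + Σ ν·ξ):
  U: 547 − 1(490.7) = 56.34
  R: 0 + 1(490.7) − 1(412.4) = 78.3
  P: 0 + 1(412.4) = 412.4

412 mol/s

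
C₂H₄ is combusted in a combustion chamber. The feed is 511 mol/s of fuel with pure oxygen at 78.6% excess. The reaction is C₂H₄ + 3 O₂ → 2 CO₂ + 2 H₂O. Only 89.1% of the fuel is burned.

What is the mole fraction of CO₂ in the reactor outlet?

Stoichiometric O₂ = 3 × 511 = 1533 mol/s; O₂ fed = 1533 × 1.786 = 2738 mol/s.
Fuel reacted = 0.891 × 511 → ξ = 455.3 mol/s.
Outlet (n = n₀ + ν ξ):
  C₂H₄: 511 − 1(455.3) = 55.7
  O₂: 2738 − 3(455.3) = 1372
  CO₂: 0 + 2(455.3) = 910.6
  H₂O: 0 + 2(455.3) = 910.6
Total out = 3249 mol/s; y_CO₂ = 910.6 / 3249 = 0.2803.

0.28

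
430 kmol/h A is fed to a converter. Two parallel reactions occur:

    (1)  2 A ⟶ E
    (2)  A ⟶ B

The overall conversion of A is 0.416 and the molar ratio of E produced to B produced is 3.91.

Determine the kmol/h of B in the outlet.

Conversion of A: A consumed = 0.416 × 430 = 178.9 kmol/h = 2ξ₁ + 1ξ₂.
Selectivity: 1ξ₁ / (1ξ₂) = 3.91 → ξ₁ = 3.91 ξ₂.
Substitute: (2·3.91 + 1) ξ₂ = 178.9 → ξ₂ = 20.28 kmol/h, ξ₁ = 79.3 kmol/h.
Outlet amounts (n = n₀ + Σ ν·ξ):
  A: 430 − 2(79.3) − 1(20.28) = 251.1
  E: 0 + 1(79.3) = 79.3
  B: 0 + 1(20.28) = 20.28

20.3 kmol/h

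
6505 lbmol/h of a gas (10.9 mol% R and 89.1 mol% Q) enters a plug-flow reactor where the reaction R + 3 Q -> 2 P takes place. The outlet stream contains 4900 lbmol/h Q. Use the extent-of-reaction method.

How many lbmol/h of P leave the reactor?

597 lbmol/h

For Q: n = n₀ − 3ξ → 4900 = 5796 − 3ξ, giving ξ = 298.7 lbmol/h.
Outlet amounts (n = n₀ + ν ξ):
  R: 709 − 1(298.7) = 410.4
  Q: 5796 − 3(298.7) = 4900
  P: 0 + 2(298.7) = 597.3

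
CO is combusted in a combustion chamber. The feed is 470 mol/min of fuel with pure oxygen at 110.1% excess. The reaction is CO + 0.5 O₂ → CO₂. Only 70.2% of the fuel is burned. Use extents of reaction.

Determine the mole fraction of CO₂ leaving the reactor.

Stoichiometric O₂ = 0.5 × 470 = 235 mol/min; O₂ fed = 235 × 2.101 = 493.7 mol/min.
Fuel reacted = 0.702 × 470 → ξ = 329.9 mol/min.
Outlet (n = n₀ + ν ξ):
  CO: 470 − 1(329.9) = 140.1
  O₂: 493.7 − 0.5(329.9) = 328.8
  CO₂: 0 + 1(329.9) = 329.9
Total out = 798.8 mol/min; y_CO₂ = 329.9 / 798.8 = 0.4131.

0.413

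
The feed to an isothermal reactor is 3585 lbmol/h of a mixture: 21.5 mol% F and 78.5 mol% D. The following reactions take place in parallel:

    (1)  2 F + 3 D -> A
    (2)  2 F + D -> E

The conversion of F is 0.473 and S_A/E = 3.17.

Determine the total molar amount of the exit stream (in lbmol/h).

2940 lbmol/h

Conversion of F: F consumed = 0.473 × 770.8 = 364.6 lbmol/h = 2ξ₁ + 2ξ₂.
Selectivity: 1ξ₁ / (1ξ₂) = 3.17 → ξ₁ = 3.17 ξ₂.
Substitute: (2·3.17 + 2) ξ₂ = 364.6 → ξ₂ = 43.71 lbmol/h, ξ₁ = 138.6 lbmol/h.
Outlet amounts (n = n₀ + Σ ν·ξ):
  F: 770.8 − 2(138.6) − 2(43.71) = 406.2
  D: 2814 − 3(138.6) − 1(43.71) = 2355
  A: 0 + 1(138.6) = 138.6
  E: 0 + 1(43.71) = 43.71
Total out = 406.2 + 2355 + 138.6 + 43.71 = 2943 lbmol/h.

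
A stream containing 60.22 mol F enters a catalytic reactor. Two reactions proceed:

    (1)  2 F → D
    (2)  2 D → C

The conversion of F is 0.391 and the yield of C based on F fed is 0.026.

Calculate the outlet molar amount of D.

8.64 mol

Conversion of F: F consumed = 2ξ₁ = 0.391 × 60.22 → ξ₁ = 11.77 mol.
Yield of C: 1ξ₂ / 60.22 = 0.026 → ξ₂ = 1.566 mol.
Outlet amounts (n = n₀ + Σ ν·ξ):
  F: 60.22 − 2(11.77) = 36.67
  D: 0 + 1(11.77) − 2(1.566) = 8.642
  C: 0 + 1(1.566) = 1.566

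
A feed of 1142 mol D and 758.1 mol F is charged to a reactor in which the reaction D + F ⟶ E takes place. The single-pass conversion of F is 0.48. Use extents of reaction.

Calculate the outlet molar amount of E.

F reacted = 0.48 × 758.1 = 363.9 mol; ν_F = −1, so ξ = 363.9/1 = 363.9 mol.
Outlet amounts (n = n₀ + ν ξ):
  D: 1142 − 1(363.9) = 778.1
  F: 758.1 − 1(363.9) = 394.2
  E: 0 + 1(363.9) = 363.9

364 mol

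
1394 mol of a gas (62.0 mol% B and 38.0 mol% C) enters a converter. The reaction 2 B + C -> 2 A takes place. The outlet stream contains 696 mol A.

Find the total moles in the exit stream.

1050 mol

For A: n = n₀ + 2ξ → 696 = 0 + 2ξ, giving ξ = 348 mol.
Outlet amounts (n = n₀ + ν ξ):
  B: 864.3 − 2(348) = 168.3
  C: 529.7 − 1(348) = 181.7
  A: 0 + 2(348) = 696
Total out = 168.3 + 181.7 + 696 = 1046 mol.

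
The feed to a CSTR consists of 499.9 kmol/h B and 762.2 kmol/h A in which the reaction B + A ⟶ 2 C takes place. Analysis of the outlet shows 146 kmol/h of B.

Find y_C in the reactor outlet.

For B: n = n₀ − 1ξ → 146 = 499.9 − 1ξ, giving ξ = 353.9 kmol/h.
Outlet amounts (n = n₀ + ν ξ):
  B: 499.9 − 1(353.9) = 146
  A: 762.2 − 1(353.9) = 408.3
  C: 0 + 2(353.9) = 707.8
Total out = 1262 kmol/h; y_C = 707.8 / 1262 = 0.5608.

0.561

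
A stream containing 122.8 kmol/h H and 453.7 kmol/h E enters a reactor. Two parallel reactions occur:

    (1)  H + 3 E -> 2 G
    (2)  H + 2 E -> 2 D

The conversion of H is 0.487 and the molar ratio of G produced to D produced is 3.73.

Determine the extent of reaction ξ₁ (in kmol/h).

ξ₁ = 47.2 kmol/h

Conversion of H: H consumed = 0.487 × 122.8 = 59.8 kmol/h = 1ξ₁ + 1ξ₂.
Selectivity: 2ξ₁ / (2ξ₂) = 3.73 → ξ₁ = 3.73 ξ₂.
Substitute: (1·3.73 + 1) ξ₂ = 59.8 → ξ₂ = 12.64 kmol/h, ξ₁ = 47.16 kmol/h.
Outlet amounts (n = n₀ + Σ ν·ξ):
  H: 122.8 − 1(47.16) − 1(12.64) = 63
  E: 453.7 − 3(47.16) − 2(12.64) = 286.9
  G: 0 + 2(47.16) = 94.32
  D: 0 + 2(12.64) = 25.29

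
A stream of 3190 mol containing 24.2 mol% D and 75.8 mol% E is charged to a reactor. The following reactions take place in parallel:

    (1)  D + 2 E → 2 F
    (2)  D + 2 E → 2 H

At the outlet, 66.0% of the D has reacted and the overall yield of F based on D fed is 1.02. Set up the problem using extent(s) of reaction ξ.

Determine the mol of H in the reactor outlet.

Yield of F: 2ξ₁ / 772 = 1.02 → ξ₁ = 393.7 mol.
Conversion of D: 1ξ₁ + 1ξ₂ = 0.66 × 772 = 509.5 → ξ₂ = 115.8 mol.
Outlet amounts (n = n₀ + Σ ν·ξ):
  D: 772 − 1(393.7) − 1(115.8) = 262.5
  E: 2418 − 2(393.7) − 2(115.8) = 1399
  F: 0 + 2(393.7) = 787.4
  H: 0 + 2(115.8) = 231.6

232 mol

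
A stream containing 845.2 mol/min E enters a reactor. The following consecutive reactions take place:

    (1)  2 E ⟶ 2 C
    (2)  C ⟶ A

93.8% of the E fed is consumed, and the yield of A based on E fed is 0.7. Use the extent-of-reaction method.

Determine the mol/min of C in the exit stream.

201 mol/min

Conversion of E: E consumed = 2ξ₁ = 0.938 × 845.2 → ξ₁ = 396.4 mol/min.
Yield of A: 1ξ₂ / 845.2 = 0.7 → ξ₂ = 591.6 mol/min.
Outlet amounts (n = n₀ + Σ ν·ξ):
  E: 845.2 − 2(396.4) = 52.4
  C: 0 + 2(396.4) − 1(591.6) = 201.2
  A: 0 + 1(591.6) = 591.6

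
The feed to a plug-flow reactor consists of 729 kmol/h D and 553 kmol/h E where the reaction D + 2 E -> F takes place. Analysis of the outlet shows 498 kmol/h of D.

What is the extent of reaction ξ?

ξ = 231 kmol/h

For D: n = n₀ − 1ξ → 498 = 729 − 1ξ, giving ξ = 231 kmol/h.
Outlet amounts (n = n₀ + ν ξ):
  D: 729 − 1(231) = 498
  E: 553 − 2(231) = 91
  F: 0 + 1(231) = 231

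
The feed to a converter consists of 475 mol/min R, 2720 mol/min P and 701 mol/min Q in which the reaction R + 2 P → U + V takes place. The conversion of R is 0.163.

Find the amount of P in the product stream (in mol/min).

2570 mol/min

R reacted = 0.163 × 475 = 77.42 mol/min; ν_R = −1, so ξ = 77.42/1 = 77.42 mol/min.
Outlet amounts (n = n₀ + ν ξ):
  R: 475 − 1(77.42) = 397.6
  P: 2720 − 2(77.42) = 2565
  U: 0 + 1(77.42) = 77.42
  V: 0 + 1(77.42) = 77.42
  Q: 701 (inert)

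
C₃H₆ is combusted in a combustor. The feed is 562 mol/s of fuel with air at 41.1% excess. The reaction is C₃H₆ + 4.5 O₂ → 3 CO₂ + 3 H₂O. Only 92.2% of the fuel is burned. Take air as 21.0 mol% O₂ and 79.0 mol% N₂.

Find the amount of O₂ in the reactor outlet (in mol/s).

Stoichiometric O₂ = 4.5 × 562 = 2529 mol/s; O₂ fed = 2529 × 1.411 = 3568 mol/s.
N₂ fed = 3568 × 79/21 = 13420 mol/s.
Fuel reacted = 0.922 × 562 → ξ = 518.2 mol/s.
Outlet (n = n₀ + ν ξ):
  C₃H₆: 562 − 1(518.2) = 43.84
  O₂: 3568 − 4.5(518.2) = 1237
  N₂: 13420 (inert)
  CO₂: 0 + 3(518.2) = 1554
  H₂O: 0 + 3(518.2) = 1554

1240 mol/s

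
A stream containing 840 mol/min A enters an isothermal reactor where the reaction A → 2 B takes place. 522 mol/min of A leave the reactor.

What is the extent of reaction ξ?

For A: n = n₀ − 1ξ → 522 = 840 − 1ξ, giving ξ = 318 mol/min.
Outlet amounts (n = n₀ + ν ξ):
  A: 840 − 1(318) = 522
  B: 0 + 2(318) = 636

ξ = 318 mol/min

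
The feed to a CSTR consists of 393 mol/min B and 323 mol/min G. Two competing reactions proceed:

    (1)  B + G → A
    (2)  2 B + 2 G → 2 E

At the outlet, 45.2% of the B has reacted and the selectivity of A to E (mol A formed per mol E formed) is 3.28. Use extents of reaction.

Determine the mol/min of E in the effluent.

41.5 mol/min

Conversion of B: B consumed = 0.452 × 393 = 177.6 mol/min = 1ξ₁ + 2ξ₂.
Selectivity: 1ξ₁ / (2ξ₂) = 3.28 → ξ₁ = 6.56 ξ₂.
Substitute: (1·6.56 + 2) ξ₂ = 177.6 → ξ₂ = 20.75 mol/min, ξ₁ = 136.1 mol/min.
Outlet amounts (n = n₀ + Σ ν·ξ):
  B: 393 − 1(136.1) − 2(20.75) = 215.4
  G: 323 − 1(136.1) − 2(20.75) = 145.4
  A: 0 + 1(136.1) = 136.1
  E: 0 + 2(20.75) = 41.5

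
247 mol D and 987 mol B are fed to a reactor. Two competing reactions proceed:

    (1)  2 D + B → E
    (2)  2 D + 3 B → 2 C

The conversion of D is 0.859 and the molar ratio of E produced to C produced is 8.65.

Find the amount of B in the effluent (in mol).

Conversion of D: D consumed = 0.859 × 247 = 212.2 mol = 2ξ₁ + 2ξ₂.
Selectivity: 1ξ₁ / (2ξ₂) = 8.65 → ξ₁ = 17.3 ξ₂.
Substitute: (2·17.3 + 2) ξ₂ = 212.2 → ξ₂ = 5.797 mol, ξ₁ = 100.3 mol.
Outlet amounts (n = n₀ + Σ ν·ξ):
  D: 247 − 2(100.3) − 2(5.797) = 34.83
  B: 987 − 1(100.3) − 3(5.797) = 869.3
  E: 0 + 1(100.3) = 100.3
  C: 0 + 2(5.797) = 11.59

869 mol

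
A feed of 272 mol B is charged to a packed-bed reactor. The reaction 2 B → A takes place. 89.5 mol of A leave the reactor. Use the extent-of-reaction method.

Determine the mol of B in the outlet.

For A: n = n₀ + 1ξ → 89.5 = 0 + 1ξ, giving ξ = 89.5 mol.
Outlet amounts (n = n₀ + ν ξ):
  B: 272 − 2(89.5) = 93
  A: 0 + 1(89.5) = 89.5

93 mol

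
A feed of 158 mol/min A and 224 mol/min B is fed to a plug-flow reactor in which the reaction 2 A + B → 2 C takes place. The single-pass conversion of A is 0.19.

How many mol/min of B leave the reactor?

A reacted = 0.19 × 158 = 30.02 mol/min; ν_A = −2, so ξ = 30.02/2 = 15.01 mol/min.
Outlet amounts (n = n₀ + ν ξ):
  A: 158 − 2(15.01) = 128
  B: 224 − 1(15.01) = 209
  C: 0 + 2(15.01) = 30.02

209 mol/min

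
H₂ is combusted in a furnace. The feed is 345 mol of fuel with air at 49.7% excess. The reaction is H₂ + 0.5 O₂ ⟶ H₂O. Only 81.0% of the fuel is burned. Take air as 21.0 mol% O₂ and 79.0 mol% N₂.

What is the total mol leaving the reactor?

1430 mol

Stoichiometric O₂ = 0.5 × 345 = 172.5 mol; O₂ fed = 172.5 × 1.497 = 258.2 mol.
N₂ fed = 258.2 × 79/21 = 971.4 mol.
Fuel reacted = 0.81 × 345 → ξ = 279.5 mol.
Outlet (n = n₀ + ν ξ):
  H₂: 345 − 1(279.5) = 65.55
  O₂: 258.2 − 0.5(279.5) = 118.5
  N₂: 971.4 (inert)
  H₂O: 0 + 1(279.5) = 279.5
Total out = 65.55 + 118.5 + 971.4 + 279.5 = 1435 mol.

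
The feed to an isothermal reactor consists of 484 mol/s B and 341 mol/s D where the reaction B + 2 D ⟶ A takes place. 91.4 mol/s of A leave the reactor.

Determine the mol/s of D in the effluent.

For A: n = n₀ + 1ξ → 91.4 = 0 + 1ξ, giving ξ = 91.4 mol/s.
Outlet amounts (n = n₀ + ν ξ):
  B: 484 − 1(91.4) = 392.6
  D: 341 − 2(91.4) = 158.2
  A: 0 + 1(91.4) = 91.4

158 mol/s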